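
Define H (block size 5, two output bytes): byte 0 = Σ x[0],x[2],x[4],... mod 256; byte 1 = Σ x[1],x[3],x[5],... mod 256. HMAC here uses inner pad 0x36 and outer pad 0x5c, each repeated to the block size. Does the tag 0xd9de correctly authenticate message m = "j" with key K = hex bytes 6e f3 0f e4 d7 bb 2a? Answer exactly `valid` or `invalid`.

invalid

Key hex bytes 6e f3 0f e4 d7 bb 2a is 7 bytes > B = 5, so hash it first: H(key) = 7e 92, then zero-pad to 5 bytes: K' = 7e 92 00 00 00.
K' ⊕ ipad = 48 a4 36 36 36; K' ⊕ opad = 22 ce 5c 5c 5c.
Inner hash: even-index sum = 180 mod 256 = 180; odd-index sum = 324 mod 256 = 68 → b4 44.
Outer hash (recomputed tag): even-index sum = 286 mod 256 = 30; odd-index sum = 478 mod 256 = 222 → 1e de.
Recomputed tag = 1ede; claimed = d9de → mismatch.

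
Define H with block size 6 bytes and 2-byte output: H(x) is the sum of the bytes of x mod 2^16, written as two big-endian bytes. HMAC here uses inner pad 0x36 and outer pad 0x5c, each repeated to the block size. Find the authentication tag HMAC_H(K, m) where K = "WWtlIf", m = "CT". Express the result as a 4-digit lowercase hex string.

0183

Key "WWtlIf" = 57 57 74 6c 49 66 is exactly B = 6 bytes: K' = 57 57 74 6c 49 66.
K' ⊕ ipad = 61 61 42 5a 7f 50.  K' ⊕ opad = 0b 0b 28 30 15 3a.
Inner input = (K'⊕ipad) ∥ m = 61 61 42 5a 7f 50 ∥ 43 54.
Inner hash: sum = 97+97+66+90+127+80+67+84 = 708 → 02 c4.
Outer input = (K'⊕opad) ∥ inner = 0b 0b 28 30 15 3a ∥ 02 c4.
Outer hash (tag): sum = 11+11+40+48+21+58+2+196 = 387 → 01 83.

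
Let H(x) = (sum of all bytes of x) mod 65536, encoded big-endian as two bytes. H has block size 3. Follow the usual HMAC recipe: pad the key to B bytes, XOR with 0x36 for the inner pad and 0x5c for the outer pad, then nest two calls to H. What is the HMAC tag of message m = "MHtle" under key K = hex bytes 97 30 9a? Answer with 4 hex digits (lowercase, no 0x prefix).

022d

Key hex bytes 97 30 9a is exactly B = 3 bytes: K' = 97 30 9a.
K' ⊕ ipad = a1 06 ac.  K' ⊕ opad = cb 6c c6.
Inner input = (K'⊕ipad) ∥ m = a1 06 ac ∥ 4d 48 74 6c 65.
Inner hash: sum = 161+6+172+77+72+116+108+101 = 813 → 03 2d.
Outer input = (K'⊕opad) ∥ inner = cb 6c c6 ∥ 03 2d.
Outer hash (tag): sum = 203+108+198+3+45 = 557 → 02 2d.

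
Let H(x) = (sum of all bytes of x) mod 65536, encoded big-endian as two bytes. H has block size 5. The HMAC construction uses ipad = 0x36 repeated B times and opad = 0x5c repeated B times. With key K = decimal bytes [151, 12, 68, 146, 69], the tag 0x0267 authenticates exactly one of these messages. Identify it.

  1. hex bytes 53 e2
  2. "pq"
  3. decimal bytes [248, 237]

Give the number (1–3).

Key decimal bytes [151, 12, 68, 146, 69] = 97 0c 44 92 45 is exactly B = 5 bytes: K' = 97 0c 44 92 45.
K' ⊕ ipad = a1 3a 72 a4 73; K' ⊕ opad = cb 50 18 ce 19.
m1: inner = H(a1 3a 72 a4 73 53 e2) = 03 99; tag = H(cb 50 18 ce 19 03 99) = 02b6
m2: inner = H(a1 3a 72 a4 73 70 71) = 03 45; tag = H(cb 50 18 ce 19 03 45) = 0262
m3: inner = H(a1 3a 72 a4 73 f8 ed) = 04 49; tag = H(cb 50 18 ce 19 04 49) = 0267 ← matches

3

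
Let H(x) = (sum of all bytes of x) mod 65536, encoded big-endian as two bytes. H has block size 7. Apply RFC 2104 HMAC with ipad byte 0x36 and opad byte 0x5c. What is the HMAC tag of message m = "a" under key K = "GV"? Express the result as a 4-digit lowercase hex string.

0233

Key "GV" = 47 56 is 2 bytes ≤ B = 7; zero-pad to 7 bytes: K' = 47 56 00 00 00 00 00.
K' ⊕ ipad = 71 60 36 36 36 36 36.  K' ⊕ opad = 1b 0a 5c 5c 5c 5c 5c.
Inner input = (K'⊕ipad) ∥ m = 71 60 36 36 36 36 36 ∥ 61.
Inner hash: sum = 113+96+54+54+54+54+54+97 = 576 → 02 40.
Outer input = (K'⊕opad) ∥ inner = 1b 0a 5c 5c 5c 5c 5c ∥ 02 40.
Outer hash (tag): sum = 27+10+92+92+92+92+92+2+64 = 563 → 02 33.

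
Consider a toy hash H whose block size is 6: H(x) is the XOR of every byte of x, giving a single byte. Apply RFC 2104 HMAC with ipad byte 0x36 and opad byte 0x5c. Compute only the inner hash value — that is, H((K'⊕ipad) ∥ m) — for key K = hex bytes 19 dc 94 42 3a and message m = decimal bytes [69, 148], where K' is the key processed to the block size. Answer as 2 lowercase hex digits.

f8

Key hex bytes 19 dc 94 42 3a is 5 bytes ≤ B = 6; zero-pad to 6 bytes: K' = 19 dc 94 42 3a 00.
K' ⊕ ipad = 2f ea a2 74 0c 36.
Inner input = 2f ea a2 74 0c 36 ∥ 45 94.
Inner hash: XOR 2f⊕ea⊕a2⊕74⊕0c⊕36⊕45⊕94 = f8.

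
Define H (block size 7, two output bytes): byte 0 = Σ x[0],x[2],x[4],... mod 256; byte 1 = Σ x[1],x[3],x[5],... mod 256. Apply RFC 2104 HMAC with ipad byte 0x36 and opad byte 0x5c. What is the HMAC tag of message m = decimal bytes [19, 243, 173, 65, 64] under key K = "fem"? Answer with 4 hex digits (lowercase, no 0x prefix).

e23c

Key "fem" = 66 65 6d is 3 bytes ≤ B = 7; zero-pad to 7 bytes: K' = 66 65 6d 00 00 00 00.
K' ⊕ ipad = 50 53 5b 36 36 36 36.  K' ⊕ opad = 3a 39 31 5c 5c 5c 5c.
Inner input = (K'⊕ipad) ∥ m = 50 53 5b 36 36 36 36 ∥ 13 f3 ad 41 40.
Inner hash: even-index sum = 587 mod 256 = 75; odd-index sum = 447 mod 256 = 191 → 4b bf.
Outer input = (K'⊕opad) ∥ inner = 3a 39 31 5c 5c 5c 5c ∥ 4b bf.
Outer hash (tag): even-index sum = 482 mod 256 = 226; odd-index sum = 316 mod 256 = 60 → e2 3c.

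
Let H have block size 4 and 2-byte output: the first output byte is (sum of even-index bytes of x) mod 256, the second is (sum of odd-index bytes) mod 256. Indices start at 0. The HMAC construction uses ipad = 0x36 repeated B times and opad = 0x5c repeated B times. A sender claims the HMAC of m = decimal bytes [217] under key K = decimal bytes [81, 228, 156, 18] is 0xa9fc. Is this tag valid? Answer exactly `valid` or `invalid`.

Key decimal bytes [81, 228, 156, 18] = 51 e4 9c 12 is exactly B = 4 bytes: K' = 51 e4 9c 12.
K' ⊕ ipad = 67 d2 aa 24; K' ⊕ opad = 0d b8 c0 4e.
Inner hash: even-index sum = 490 mod 256 = 234; odd-index sum = 246 mod 256 = 246 → ea f6.
Outer hash (recomputed tag): even-index sum = 439 mod 256 = 183; odd-index sum = 508 mod 256 = 252 → b7 fc.
Recomputed tag = b7fc; claimed = a9fc → mismatch.

invalid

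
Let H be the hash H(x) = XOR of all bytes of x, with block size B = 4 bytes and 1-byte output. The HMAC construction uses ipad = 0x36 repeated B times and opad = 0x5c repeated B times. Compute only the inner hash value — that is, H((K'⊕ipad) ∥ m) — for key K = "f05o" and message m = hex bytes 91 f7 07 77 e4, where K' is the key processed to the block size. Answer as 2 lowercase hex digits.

fe

Key "f05o" = 66 30 35 6f is exactly B = 4 bytes: K' = 66 30 35 6f.
K' ⊕ ipad = 50 06 03 59.
Inner input = 50 06 03 59 ∥ 91 f7 07 77 e4.
Inner hash: XOR 50⊕06⊕03⊕59⊕91⊕f7⊕07⊕77⊕e4 = fe.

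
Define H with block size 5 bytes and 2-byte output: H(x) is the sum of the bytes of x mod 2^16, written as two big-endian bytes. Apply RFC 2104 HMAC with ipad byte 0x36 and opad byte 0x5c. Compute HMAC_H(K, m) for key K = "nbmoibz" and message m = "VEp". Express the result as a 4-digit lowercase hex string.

Key "nbmoibz" = 6e 62 6d 6f 69 62 7a is 7 bytes > B = 5, so hash it first: H(key) = 02 f1, then zero-pad to 5 bytes: K' = 02 f1 00 00 00.
K' ⊕ ipad = 34 c7 36 36 36.  K' ⊕ opad = 5e ad 5c 5c 5c.
Inner input = (K'⊕ipad) ∥ m = 34 c7 36 36 36 ∥ 56 45 70.
Inner hash: sum = 52+199+54+54+54+86+69+112 = 680 → 02 a8.
Outer input = (K'⊕opad) ∥ inner = 5e ad 5c 5c 5c ∥ 02 a8.
Outer hash (tag): sum = 94+173+92+92+92+2+168 = 713 → 02 c9.

02c9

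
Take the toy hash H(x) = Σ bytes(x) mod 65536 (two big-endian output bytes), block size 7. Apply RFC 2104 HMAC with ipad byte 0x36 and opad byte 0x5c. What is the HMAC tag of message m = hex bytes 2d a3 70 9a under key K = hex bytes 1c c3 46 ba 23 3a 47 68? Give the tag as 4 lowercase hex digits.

Key hex bytes 1c c3 46 ba 23 3a 47 68 is 8 bytes > B = 7, so hash it first: H(key) = 02 eb, then zero-pad to 7 bytes: K' = 02 eb 00 00 00 00 00.
K' ⊕ ipad = 34 dd 36 36 36 36 36.  K' ⊕ opad = 5e b7 5c 5c 5c 5c 5c.
Inner input = (K'⊕ipad) ∥ m = 34 dd 36 36 36 36 36 ∥ 2d a3 70 9a.
Inner hash: sum = 52+221+54+54+54+54+54+45+163+112+154 = 1017 → 03 f9.
Outer input = (K'⊕opad) ∥ inner = 5e b7 5c 5c 5c 5c 5c ∥ 03 f9.
Outer hash (tag): sum = 94+183+92+92+92+92+92+3+249 = 989 → 03 dd.

03dd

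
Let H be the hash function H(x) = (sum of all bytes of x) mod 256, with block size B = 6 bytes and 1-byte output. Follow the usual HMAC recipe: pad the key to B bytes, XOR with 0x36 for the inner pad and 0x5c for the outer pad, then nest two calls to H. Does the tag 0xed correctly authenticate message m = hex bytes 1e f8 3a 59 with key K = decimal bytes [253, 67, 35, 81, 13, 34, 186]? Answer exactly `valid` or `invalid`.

Key decimal bytes [253, 67, 35, 81, 13, 34, 186] = fd 43 23 51 0d 22 ba is 7 bytes > B = 6, so hash it first: H(key) = 9d, then zero-pad to 6 bytes: K' = 9d 00 00 00 00 00.
K' ⊕ ipad = ab 36 36 36 36 36; K' ⊕ opad = c1 5c 5c 5c 5c 5c.
Inner hash: sum = 171+54+54+54+54+54+30+248+58+89 = 866; mod 256 = 98 → 62.
Outer hash (recomputed tag): sum = 193+92+92+92+92+92+98 = 751; mod 256 = 239 → ef.
Recomputed tag = ef; claimed = ed → mismatch.

invalid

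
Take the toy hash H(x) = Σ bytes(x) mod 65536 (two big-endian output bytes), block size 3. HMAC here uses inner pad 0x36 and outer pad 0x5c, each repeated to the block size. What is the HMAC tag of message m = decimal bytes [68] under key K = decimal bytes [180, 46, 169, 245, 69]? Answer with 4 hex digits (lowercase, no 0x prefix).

Key decimal bytes [180, 46, 169, 245, 69] = b4 2e a9 f5 45 is 5 bytes > B = 3, so hash it first: H(key) = 02 c5, then zero-pad to 3 bytes: K' = 02 c5 00.
K' ⊕ ipad = 34 f3 36.  K' ⊕ opad = 5e 99 5c.
Inner input = (K'⊕ipad) ∥ m = 34 f3 36 ∥ 44.
Inner hash: sum = 52+243+54+68 = 417 → 01 a1.
Outer input = (K'⊕opad) ∥ inner = 5e 99 5c ∥ 01 a1.
Outer hash (tag): sum = 94+153+92+1+161 = 501 → 01 f5.

01f5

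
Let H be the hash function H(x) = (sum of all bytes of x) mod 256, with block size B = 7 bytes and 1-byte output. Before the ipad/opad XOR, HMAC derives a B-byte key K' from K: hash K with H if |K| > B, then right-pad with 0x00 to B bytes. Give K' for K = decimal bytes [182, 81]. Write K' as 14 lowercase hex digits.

Key decimal bytes [182, 81] = b6 51 is 2 bytes ≤ B = 7; zero-pad to 7 bytes: K' = b6 51 00 00 00 00 00.

b6510000000000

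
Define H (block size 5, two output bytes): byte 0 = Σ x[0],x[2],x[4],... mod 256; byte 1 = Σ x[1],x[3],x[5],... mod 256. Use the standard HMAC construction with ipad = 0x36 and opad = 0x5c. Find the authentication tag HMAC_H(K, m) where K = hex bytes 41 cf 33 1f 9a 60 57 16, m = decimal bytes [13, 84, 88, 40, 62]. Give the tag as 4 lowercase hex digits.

1ccf

Key hex bytes 41 cf 33 1f 9a 60 57 16 is 8 bytes > B = 5, so hash it first: H(key) = 65 64, then zero-pad to 5 bytes: K' = 65 64 00 00 00.
K' ⊕ ipad = 53 52 36 36 36.  K' ⊕ opad = 39 38 5c 5c 5c.
Inner input = (K'⊕ipad) ∥ m = 53 52 36 36 36 ∥ 0d 54 58 28 3e.
Inner hash: even-index sum = 315 mod 256 = 59; odd-index sum = 299 mod 256 = 43 → 3b 2b.
Outer input = (K'⊕opad) ∥ inner = 39 38 5c 5c 5c ∥ 3b 2b.
Outer hash (tag): even-index sum = 284 mod 256 = 28; odd-index sum = 207 mod 256 = 207 → 1c cf.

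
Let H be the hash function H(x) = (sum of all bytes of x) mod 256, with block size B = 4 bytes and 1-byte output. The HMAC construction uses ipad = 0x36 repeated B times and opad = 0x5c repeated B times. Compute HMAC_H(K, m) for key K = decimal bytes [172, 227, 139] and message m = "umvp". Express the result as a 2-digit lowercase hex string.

Key decimal bytes [172, 227, 139] = ac e3 8b is 3 bytes ≤ B = 4; zero-pad to 4 bytes: K' = ac e3 8b 00.
K' ⊕ ipad = 9a d5 bd 36.  K' ⊕ opad = f0 bf d7 5c.
Inner input = (K'⊕ipad) ∥ m = 9a d5 bd 36 ∥ 75 6d 76 70.
Inner hash: sum = 154+213+189+54+117+109+118+112 = 1066; mod 256 = 42 → 2a.
Outer input = (K'⊕opad) ∥ inner = f0 bf d7 5c ∥ 2a.
Outer hash (tag): sum = 240+191+215+92+42 = 780; mod 256 = 12 → 0c.

0c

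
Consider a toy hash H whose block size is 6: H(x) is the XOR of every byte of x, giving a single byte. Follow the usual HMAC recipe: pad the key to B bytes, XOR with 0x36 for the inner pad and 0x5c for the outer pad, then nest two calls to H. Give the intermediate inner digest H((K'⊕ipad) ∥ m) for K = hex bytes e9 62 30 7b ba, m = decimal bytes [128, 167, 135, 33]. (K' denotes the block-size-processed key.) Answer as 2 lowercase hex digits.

Key hex bytes e9 62 30 7b ba is 5 bytes ≤ B = 6; zero-pad to 6 bytes: K' = e9 62 30 7b ba 00.
K' ⊕ ipad = df 54 06 4d 8c 36.
Inner input = df 54 06 4d 8c 36 ∥ 80 a7 87 21.
Inner hash: XOR df⊕54⊕06⊕4d⊕8c⊕36⊕80⊕a7⊕87⊕21 = fb.

fb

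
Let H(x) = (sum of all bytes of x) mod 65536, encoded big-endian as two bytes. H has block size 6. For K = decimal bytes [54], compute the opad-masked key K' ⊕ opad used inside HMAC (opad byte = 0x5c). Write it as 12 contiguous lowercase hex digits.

Key decimal bytes [54] = 36 is 1 byte ≤ B = 6; zero-pad to 6 bytes: K' = 36 00 00 00 00 00.
XOR each byte with 0x5c: 36⊕5c=6a, 00⊕5c=5c, 00⊕5c=5c, 00⊕5c=5c, 00⊕5c=5c, 00⊕5c=5c.

6a5c5c5c5c5c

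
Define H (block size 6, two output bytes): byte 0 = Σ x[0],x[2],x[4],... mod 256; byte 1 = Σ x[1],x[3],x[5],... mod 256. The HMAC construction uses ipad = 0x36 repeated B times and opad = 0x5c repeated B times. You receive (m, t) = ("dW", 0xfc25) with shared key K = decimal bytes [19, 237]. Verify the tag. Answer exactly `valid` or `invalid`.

Key decimal bytes [19, 237] = 13 ed is 2 bytes ≤ B = 6; zero-pad to 6 bytes: K' = 13 ed 00 00 00 00.
K' ⊕ ipad = 25 db 36 36 36 36; K' ⊕ opad = 4f b1 5c 5c 5c 5c.
Inner hash: even-index sum = 245 mod 256 = 245; odd-index sum = 414 mod 256 = 158 → f5 9e.
Outer hash (recomputed tag): even-index sum = 508 mod 256 = 252; odd-index sum = 519 mod 256 = 7 → fc 07.
Recomputed tag = fc07; claimed = fc25 → mismatch.

invalid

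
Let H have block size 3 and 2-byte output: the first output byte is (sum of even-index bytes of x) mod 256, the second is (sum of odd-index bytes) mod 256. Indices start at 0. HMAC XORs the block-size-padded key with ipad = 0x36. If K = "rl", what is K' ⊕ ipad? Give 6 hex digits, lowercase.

445a36

Key "rl" = 72 6c is 2 bytes ≤ B = 3; zero-pad to 3 bytes: K' = 72 6c 00.
XOR each byte with 0x36: 72⊕36=44, 6c⊕36=5a, 00⊕36=36.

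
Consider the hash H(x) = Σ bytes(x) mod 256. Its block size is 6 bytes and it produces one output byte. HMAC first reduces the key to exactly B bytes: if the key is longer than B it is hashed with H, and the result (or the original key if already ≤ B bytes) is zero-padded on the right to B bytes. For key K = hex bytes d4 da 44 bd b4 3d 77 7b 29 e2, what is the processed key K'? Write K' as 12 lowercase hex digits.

9d0000000000

|K| = 10 > B = 6, so first hash the key.
H(K): sum = 212+218+68+189+180+61+119+123+41+226 = 1437; mod 256 = 157 → 9d.
Zero-pad H(K) = 9d to 6 bytes: K' = 9d 00 00 00 00 00.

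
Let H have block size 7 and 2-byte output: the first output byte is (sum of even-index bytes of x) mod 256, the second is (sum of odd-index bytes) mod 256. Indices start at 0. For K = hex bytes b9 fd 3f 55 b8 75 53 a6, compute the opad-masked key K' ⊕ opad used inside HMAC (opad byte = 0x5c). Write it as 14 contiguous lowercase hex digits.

5f315c5c5c5c5c

Key hex bytes b9 fd 3f 55 b8 75 53 a6 is 8 bytes > B = 7, so hash it first: H(key) = 03 6d, then zero-pad to 7 bytes: K' = 03 6d 00 00 00 00 00.
XOR each byte with 0x5c: 03⊕5c=5f, 6d⊕5c=31, 00⊕5c=5c, 00⊕5c=5c, 00⊕5c=5c, 00⊕5c=5c, 00⊕5c=5c.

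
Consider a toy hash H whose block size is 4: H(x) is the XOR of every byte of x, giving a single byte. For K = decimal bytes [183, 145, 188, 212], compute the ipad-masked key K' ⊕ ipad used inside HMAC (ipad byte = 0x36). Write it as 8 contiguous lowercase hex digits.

Key decimal bytes [183, 145, 188, 212] = b7 91 bc d4 is exactly B = 4 bytes: K' = b7 91 bc d4.
XOR each byte with 0x36: b7⊕36=81, 91⊕36=a7, bc⊕36=8a, d4⊕36=e2.

81a78ae2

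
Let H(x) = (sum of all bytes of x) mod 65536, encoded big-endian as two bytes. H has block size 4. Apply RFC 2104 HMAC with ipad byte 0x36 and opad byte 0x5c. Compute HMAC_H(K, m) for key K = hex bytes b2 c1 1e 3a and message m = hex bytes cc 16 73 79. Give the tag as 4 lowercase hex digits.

Key hex bytes b2 c1 1e 3a is exactly B = 4 bytes: K' = b2 c1 1e 3a.
K' ⊕ ipad = 84 f7 28 0c.  K' ⊕ opad = ee 9d 42 66.
Inner input = (K'⊕ipad) ∥ m = 84 f7 28 0c ∥ cc 16 73 79.
Inner hash: sum = 132+247+40+12+204+22+115+121 = 893 → 03 7d.
Outer input = (K'⊕opad) ∥ inner = ee 9d 42 66 ∥ 03 7d.
Outer hash (tag): sum = 238+157+66+102+3+125 = 691 → 02 b3.

02b3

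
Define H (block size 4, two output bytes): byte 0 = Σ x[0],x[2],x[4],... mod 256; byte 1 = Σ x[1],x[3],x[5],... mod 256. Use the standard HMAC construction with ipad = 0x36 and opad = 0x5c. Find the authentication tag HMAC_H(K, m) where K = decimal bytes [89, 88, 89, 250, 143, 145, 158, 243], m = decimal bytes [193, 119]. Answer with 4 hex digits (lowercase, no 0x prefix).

bf73

Key decimal bytes [89, 88, 89, 250, 143, 145, 158, 243] = 59 58 59 fa 8f 91 9e f3 is 8 bytes > B = 4, so hash it first: H(key) = df d6, then zero-pad to 4 bytes: K' = df d6 00 00.
K' ⊕ ipad = e9 e0 36 36.  K' ⊕ opad = 83 8a 5c 5c.
Inner input = (K'⊕ipad) ∥ m = e9 e0 36 36 ∥ c1 77.
Inner hash: even-index sum = 480 mod 256 = 224; odd-index sum = 397 mod 256 = 141 → e0 8d.
Outer input = (K'⊕opad) ∥ inner = 83 8a 5c 5c ∥ e0 8d.
Outer hash (tag): even-index sum = 447 mod 256 = 191; odd-index sum = 371 mod 256 = 115 → bf 73.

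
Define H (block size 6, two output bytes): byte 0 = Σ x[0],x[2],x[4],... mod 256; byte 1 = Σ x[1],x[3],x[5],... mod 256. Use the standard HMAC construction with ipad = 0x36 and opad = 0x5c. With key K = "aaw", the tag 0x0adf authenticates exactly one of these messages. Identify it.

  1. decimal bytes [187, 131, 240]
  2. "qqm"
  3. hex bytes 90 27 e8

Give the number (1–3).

Key "aaw" = 61 61 77 is 3 bytes ≤ B = 6; zero-pad to 6 bytes: K' = 61 61 77 00 00 00.
K' ⊕ ipad = 57 57 41 36 36 36; K' ⊕ opad = 3d 3d 2b 5c 5c 5c.
m1: inner = H(57 57 41 36 36 36 bb 83 f0) = 79 46; tag = H(3d 3d 2b 5c 5c 5c 79 46) = 3d3b
m2: inner = H(57 57 41 36 36 36 71 71 6d) = ac 34; tag = H(3d 3d 2b 5c 5c 5c ac 34) = 7029
m3: inner = H(57 57 41 36 36 36 90 27 e8) = 46 ea; tag = H(3d 3d 2b 5c 5c 5c 46 ea) = 0adf ← matches

3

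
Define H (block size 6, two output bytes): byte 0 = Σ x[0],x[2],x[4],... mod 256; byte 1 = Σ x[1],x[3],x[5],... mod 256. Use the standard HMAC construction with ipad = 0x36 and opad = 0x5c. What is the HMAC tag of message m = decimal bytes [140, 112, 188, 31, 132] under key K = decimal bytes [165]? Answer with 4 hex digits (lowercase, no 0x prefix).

7c45

Key decimal bytes [165] = a5 is 1 byte ≤ B = 6; zero-pad to 6 bytes: K' = a5 00 00 00 00 00.
K' ⊕ ipad = 93 36 36 36 36 36.  K' ⊕ opad = f9 5c 5c 5c 5c 5c.
Inner input = (K'⊕ipad) ∥ m = 93 36 36 36 36 36 ∥ 8c 70 bc 1f 84.
Inner hash: even-index sum = 715 mod 256 = 203; odd-index sum = 305 mod 256 = 49 → cb 31.
Outer input = (K'⊕opad) ∥ inner = f9 5c 5c 5c 5c 5c ∥ cb 31.
Outer hash (tag): even-index sum = 636 mod 256 = 124; odd-index sum = 325 mod 256 = 69 → 7c 45.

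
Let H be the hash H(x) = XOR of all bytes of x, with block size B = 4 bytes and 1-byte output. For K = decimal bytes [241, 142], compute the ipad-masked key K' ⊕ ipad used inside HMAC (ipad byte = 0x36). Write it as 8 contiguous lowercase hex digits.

Key decimal bytes [241, 142] = f1 8e is 2 bytes ≤ B = 4; zero-pad to 4 bytes: K' = f1 8e 00 00.
XOR each byte with 0x36: f1⊕36=c7, 8e⊕36=b8, 00⊕36=36, 00⊕36=36.

c7b83636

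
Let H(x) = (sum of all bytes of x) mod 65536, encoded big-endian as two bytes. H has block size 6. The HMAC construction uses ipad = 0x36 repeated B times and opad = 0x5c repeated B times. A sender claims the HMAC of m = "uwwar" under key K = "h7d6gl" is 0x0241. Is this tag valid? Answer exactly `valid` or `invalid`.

Key "h7d6gl" = 68 37 64 36 67 6c is exactly B = 6 bytes: K' = 68 37 64 36 67 6c.
K' ⊕ ipad = 5e 01 52 00 51 5a; K' ⊕ opad = 34 6b 38 6a 3b 30.
Inner hash: sum = 94+1+82+0+81+90+117+119+119+97+114 = 914 → 03 92.
Outer hash (recomputed tag): sum = 52+107+56+106+59+48+3+146 = 577 → 02 41.
Recomputed tag = 0241; claimed = 0241 → match.

valid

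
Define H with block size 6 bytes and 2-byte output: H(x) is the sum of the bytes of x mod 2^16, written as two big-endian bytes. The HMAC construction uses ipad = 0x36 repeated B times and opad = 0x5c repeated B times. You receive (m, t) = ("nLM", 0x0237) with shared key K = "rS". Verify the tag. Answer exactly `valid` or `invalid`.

Key "rS" = 72 53 is 2 bytes ≤ B = 6; zero-pad to 6 bytes: K' = 72 53 00 00 00 00.
K' ⊕ ipad = 44 65 36 36 36 36; K' ⊕ opad = 2e 0f 5c 5c 5c 5c.
Inner hash: sum = 68+101+54+54+54+54+110+76+77 = 648 → 02 88.
Outer hash (recomputed tag): sum = 46+15+92+92+92+92+2+136 = 567 → 02 37.
Recomputed tag = 0237; claimed = 0237 → match.

valid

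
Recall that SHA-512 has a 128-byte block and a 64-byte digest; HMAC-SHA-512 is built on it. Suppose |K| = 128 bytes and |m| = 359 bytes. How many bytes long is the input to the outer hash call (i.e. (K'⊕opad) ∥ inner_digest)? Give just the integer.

192

Key is 128 ≤ 128 bytes, zero-padded: |K'| = 128.
Outer input = (K'⊕opad) ∥ H(inner) → 128 + 64 = 192 bytes.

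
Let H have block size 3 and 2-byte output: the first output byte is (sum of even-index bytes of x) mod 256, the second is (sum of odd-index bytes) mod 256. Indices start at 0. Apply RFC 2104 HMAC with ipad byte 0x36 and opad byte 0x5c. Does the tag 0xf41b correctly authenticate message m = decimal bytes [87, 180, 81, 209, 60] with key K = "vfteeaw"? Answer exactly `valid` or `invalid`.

valid

Key "vfteeaw" = 76 66 74 65 65 61 77 is 7 bytes > B = 3, so hash it first: H(key) = c6 2c, then zero-pad to 3 bytes: K' = c6 2c 00.
K' ⊕ ipad = f0 1a 36; K' ⊕ opad = 9a 70 5c.
Inner hash: even-index sum = 683 mod 256 = 171; odd-index sum = 254 mod 256 = 254 → ab fe.
Outer hash (recomputed tag): even-index sum = 500 mod 256 = 244; odd-index sum = 283 mod 256 = 27 → f4 1b.
Recomputed tag = f41b; claimed = f41b → match.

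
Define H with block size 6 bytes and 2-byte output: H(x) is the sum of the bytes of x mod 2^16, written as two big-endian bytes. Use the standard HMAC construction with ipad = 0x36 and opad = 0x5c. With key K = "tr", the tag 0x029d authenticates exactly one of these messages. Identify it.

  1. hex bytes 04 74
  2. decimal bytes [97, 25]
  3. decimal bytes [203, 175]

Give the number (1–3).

Key "tr" = 74 72 is 2 bytes ≤ B = 6; zero-pad to 6 bytes: K' = 74 72 00 00 00 00.
K' ⊕ ipad = 42 44 36 36 36 36; K' ⊕ opad = 28 2e 5c 5c 5c 5c.
m1: inner = H(42 44 36 36 36 36 04 74) = 01 d6; tag = H(28 2e 5c 5c 5c 5c 01 d6) = 029d ← matches
m2: inner = H(42 44 36 36 36 36 61 19) = 01 d8; tag = H(28 2e 5c 5c 5c 5c 01 d8) = 029f
m3: inner = H(42 44 36 36 36 36 cb af) = 02 d8; tag = H(28 2e 5c 5c 5c 5c 02 d8) = 02a0

1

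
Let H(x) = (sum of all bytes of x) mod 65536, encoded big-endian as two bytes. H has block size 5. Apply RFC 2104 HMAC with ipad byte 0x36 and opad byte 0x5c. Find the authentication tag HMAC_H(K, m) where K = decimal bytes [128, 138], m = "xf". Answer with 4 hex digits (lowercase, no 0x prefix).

03ba

Key decimal bytes [128, 138] = 80 8a is 2 bytes ≤ B = 5; zero-pad to 5 bytes: K' = 80 8a 00 00 00.
K' ⊕ ipad = b6 bc 36 36 36.  K' ⊕ opad = dc d6 5c 5c 5c.
Inner input = (K'⊕ipad) ∥ m = b6 bc 36 36 36 ∥ 78 66.
Inner hash: sum = 182+188+54+54+54+120+102 = 754 → 02 f2.
Outer input = (K'⊕opad) ∥ inner = dc d6 5c 5c 5c ∥ 02 f2.
Outer hash (tag): sum = 220+214+92+92+92+2+242 = 954 → 03 ba.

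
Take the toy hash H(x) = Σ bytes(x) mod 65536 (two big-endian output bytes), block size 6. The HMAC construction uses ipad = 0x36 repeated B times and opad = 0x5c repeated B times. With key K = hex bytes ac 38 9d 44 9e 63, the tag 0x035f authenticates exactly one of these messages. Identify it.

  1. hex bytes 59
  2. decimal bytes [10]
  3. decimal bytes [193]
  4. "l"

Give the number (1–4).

Key hex bytes ac 38 9d 44 9e 63 is exactly B = 6 bytes: K' = ac 38 9d 44 9e 63.
K' ⊕ ipad = 9a 0e ab 72 a8 55; K' ⊕ opad = f0 64 c1 18 c2 3f.
m1: inner = H(9a 0e ab 72 a8 55 59) = 03 1b; tag = H(f0 64 c1 18 c2 3f 03 1b) = 034c
m2: inner = H(9a 0e ab 72 a8 55 0a) = 02 cc; tag = H(f0 64 c1 18 c2 3f 02 cc) = 03fc
m3: inner = H(9a 0e ab 72 a8 55 c1) = 03 83; tag = H(f0 64 c1 18 c2 3f 03 83) = 03b4
m4: inner = H(9a 0e ab 72 a8 55 6c) = 03 2e; tag = H(f0 64 c1 18 c2 3f 03 2e) = 035f ← matches

4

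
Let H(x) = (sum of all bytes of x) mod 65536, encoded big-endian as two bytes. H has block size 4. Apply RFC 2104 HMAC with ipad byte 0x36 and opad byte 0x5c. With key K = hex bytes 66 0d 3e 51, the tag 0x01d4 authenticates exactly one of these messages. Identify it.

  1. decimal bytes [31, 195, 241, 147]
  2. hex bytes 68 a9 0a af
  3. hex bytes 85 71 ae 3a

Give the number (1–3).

3

Key hex bytes 66 0d 3e 51 is exactly B = 4 bytes: K' = 66 0d 3e 51.
K' ⊕ ipad = 50 3b 08 67; K' ⊕ opad = 3a 51 62 0d.
m1: inner = H(50 3b 08 67 1f c3 f1 93) = 03 60; tag = H(3a 51 62 0d 03 60) = 015d
m2: inner = H(50 3b 08 67 68 a9 0a af) = 02 c4; tag = H(3a 51 62 0d 02 c4) = 01c0
m3: inner = H(50 3b 08 67 85 71 ae 3a) = 02 d8; tag = H(3a 51 62 0d 02 d8) = 01d4 ← matches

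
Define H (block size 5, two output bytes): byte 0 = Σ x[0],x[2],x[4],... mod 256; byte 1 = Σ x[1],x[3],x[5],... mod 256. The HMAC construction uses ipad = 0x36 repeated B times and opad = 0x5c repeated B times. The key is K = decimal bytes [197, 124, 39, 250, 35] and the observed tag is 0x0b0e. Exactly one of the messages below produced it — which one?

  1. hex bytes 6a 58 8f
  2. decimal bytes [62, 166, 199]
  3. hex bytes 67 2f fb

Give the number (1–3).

3

Key decimal bytes [197, 124, 39, 250, 35] = c5 7c 27 fa 23 is exactly B = 5 bytes: K' = c5 7c 27 fa 23.
K' ⊕ ipad = f3 4a 11 cc 15; K' ⊕ opad = 99 20 7b a6 7f.
m1: inner = H(f3 4a 11 cc 15 6a 58 8f) = 71 0f; tag = H(99 20 7b a6 7f 71 0f) = a237
m2: inner = H(f3 4a 11 cc 15 3e a6 c7) = bf 1b; tag = H(99 20 7b a6 7f bf 1b) = ae85
m3: inner = H(f3 4a 11 cc 15 67 2f fb) = 48 78; tag = H(99 20 7b a6 7f 48 78) = 0b0e ← matches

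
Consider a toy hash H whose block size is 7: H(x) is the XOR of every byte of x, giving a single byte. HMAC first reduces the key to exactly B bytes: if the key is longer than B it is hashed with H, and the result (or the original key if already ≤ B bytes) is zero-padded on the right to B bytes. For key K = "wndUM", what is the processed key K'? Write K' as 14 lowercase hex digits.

776e64554d0000

Key "wndUM" = 77 6e 64 55 4d is 5 bytes ≤ B = 7; zero-pad to 7 bytes: K' = 77 6e 64 55 4d 00 00.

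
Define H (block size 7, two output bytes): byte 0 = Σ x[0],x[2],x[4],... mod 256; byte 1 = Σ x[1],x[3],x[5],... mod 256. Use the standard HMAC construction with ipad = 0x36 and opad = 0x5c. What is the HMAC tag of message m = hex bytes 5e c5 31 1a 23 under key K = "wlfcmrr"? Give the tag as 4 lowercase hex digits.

Key "wlfcmrr" = 77 6c 66 63 6d 72 72 is exactly B = 7 bytes: K' = 77 6c 66 63 6d 72 72.
K' ⊕ ipad = 41 5a 50 55 5b 44 44.  K' ⊕ opad = 2b 30 3a 3f 31 2e 2e.
Inner input = (K'⊕ipad) ∥ m = 41 5a 50 55 5b 44 44 ∥ 5e c5 31 1a 23.
Inner hash: even-index sum = 527 mod 256 = 15; odd-index sum = 421 mod 256 = 165 → 0f a5.
Outer input = (K'⊕opad) ∥ inner = 2b 30 3a 3f 31 2e 2e ∥ 0f a5.
Outer hash (tag): even-index sum = 361 mod 256 = 105; odd-index sum = 172 mod 256 = 172 → 69 ac.

69ac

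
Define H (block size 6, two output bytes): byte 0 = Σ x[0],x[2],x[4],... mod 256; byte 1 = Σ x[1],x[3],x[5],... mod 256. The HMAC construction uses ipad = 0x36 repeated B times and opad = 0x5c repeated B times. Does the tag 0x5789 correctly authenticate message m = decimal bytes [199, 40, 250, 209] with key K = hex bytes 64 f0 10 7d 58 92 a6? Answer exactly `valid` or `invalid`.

Key hex bytes 64 f0 10 7d 58 92 a6 is 7 bytes > B = 6, so hash it first: H(key) = 72 ff, then zero-pad to 6 bytes: K' = 72 ff 00 00 00 00.
K' ⊕ ipad = 44 c9 36 36 36 36; K' ⊕ opad = 2e a3 5c 5c 5c 5c.
Inner hash: even-index sum = 625 mod 256 = 113; odd-index sum = 558 mod 256 = 46 → 71 2e.
Outer hash (recomputed tag): even-index sum = 343 mod 256 = 87; odd-index sum = 393 mod 256 = 137 → 57 89.
Recomputed tag = 5789; claimed = 5789 → match.

valid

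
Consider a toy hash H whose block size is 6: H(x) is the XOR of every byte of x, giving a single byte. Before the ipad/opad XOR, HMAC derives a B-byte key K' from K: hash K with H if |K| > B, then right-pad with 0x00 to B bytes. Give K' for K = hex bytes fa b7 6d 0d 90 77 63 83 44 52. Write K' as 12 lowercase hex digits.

3c0000000000

|K| = 10 > B = 6, so first hash the key.
H(K): XOR fa⊕b7⊕6d⊕0d⊕90⊕77⊕63⊕83⊕44⊕52 = 3c.
Zero-pad H(K) = 3c to 6 bytes: K' = 3c 00 00 00 00 00.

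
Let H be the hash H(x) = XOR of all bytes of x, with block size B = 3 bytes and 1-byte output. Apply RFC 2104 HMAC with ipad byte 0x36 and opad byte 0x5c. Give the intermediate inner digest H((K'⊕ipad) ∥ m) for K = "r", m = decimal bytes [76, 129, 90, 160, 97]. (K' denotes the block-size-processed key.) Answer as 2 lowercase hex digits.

Key "r" = 72 is 1 byte ≤ B = 3; zero-pad to 3 bytes: K' = 72 00 00.
K' ⊕ ipad = 44 36 36.
Inner input = 44 36 36 ∥ 4c 81 5a a0 61.
Inner hash: XOR 44⊕36⊕36⊕4c⊕81⊕5a⊕a0⊕61 = 12.

12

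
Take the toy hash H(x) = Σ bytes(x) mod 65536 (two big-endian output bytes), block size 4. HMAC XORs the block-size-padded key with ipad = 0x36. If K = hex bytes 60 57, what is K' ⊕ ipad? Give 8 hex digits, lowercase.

Key hex bytes 60 57 is 2 bytes ≤ B = 4; zero-pad to 4 bytes: K' = 60 57 00 00.
XOR each byte with 0x36: 60⊕36=56, 57⊕36=61, 00⊕36=36, 00⊕36=36.

56613636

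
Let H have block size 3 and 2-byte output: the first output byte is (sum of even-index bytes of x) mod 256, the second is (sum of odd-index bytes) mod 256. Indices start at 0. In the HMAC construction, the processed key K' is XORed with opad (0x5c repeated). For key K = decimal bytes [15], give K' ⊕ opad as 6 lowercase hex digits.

Key decimal bytes [15] = 0f is 1 byte ≤ B = 3; zero-pad to 3 bytes: K' = 0f 00 00.
XOR each byte with 0x5c: 0f⊕5c=53, 00⊕5c=5c, 00⊕5c=5c.

535c5c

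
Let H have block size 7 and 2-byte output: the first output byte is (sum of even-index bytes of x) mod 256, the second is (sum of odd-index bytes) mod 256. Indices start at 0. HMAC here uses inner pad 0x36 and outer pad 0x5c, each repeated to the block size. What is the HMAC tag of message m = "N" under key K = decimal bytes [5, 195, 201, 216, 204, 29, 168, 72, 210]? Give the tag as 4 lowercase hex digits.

4cd8

Key decimal bytes [5, 195, 201, 216, 204, 29, 168, 72, 210] = 05 c3 c9 d8 cc 1d a8 48 d2 is 9 bytes > B = 7, so hash it first: H(key) = 14 00, then zero-pad to 7 bytes: K' = 14 00 00 00 00 00 00.
K' ⊕ ipad = 22 36 36 36 36 36 36.  K' ⊕ opad = 48 5c 5c 5c 5c 5c 5c.
Inner input = (K'⊕ipad) ∥ m = 22 36 36 36 36 36 36 ∥ 4e.
Inner hash: even-index sum = 196 mod 256 = 196; odd-index sum = 240 mod 256 = 240 → c4 f0.
Outer input = (K'⊕opad) ∥ inner = 48 5c 5c 5c 5c 5c 5c ∥ c4 f0.
Outer hash (tag): even-index sum = 588 mod 256 = 76; odd-index sum = 472 mod 256 = 216 → 4c d8.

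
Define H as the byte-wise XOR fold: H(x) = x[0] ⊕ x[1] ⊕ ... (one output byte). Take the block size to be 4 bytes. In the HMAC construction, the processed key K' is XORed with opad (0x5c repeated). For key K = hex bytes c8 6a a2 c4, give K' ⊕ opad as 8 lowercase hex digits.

9436fe98

Key hex bytes c8 6a a2 c4 is exactly B = 4 bytes: K' = c8 6a a2 c4.
XOR each byte with 0x5c: c8⊕5c=94, 6a⊕5c=36, a2⊕5c=fe, c4⊕5c=98.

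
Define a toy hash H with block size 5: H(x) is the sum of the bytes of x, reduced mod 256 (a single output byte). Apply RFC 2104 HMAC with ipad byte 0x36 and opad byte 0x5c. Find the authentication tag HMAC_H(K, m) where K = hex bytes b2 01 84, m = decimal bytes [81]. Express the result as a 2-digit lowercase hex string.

Key hex bytes b2 01 84 is 3 bytes ≤ B = 5; zero-pad to 5 bytes: K' = b2 01 84 00 00.
K' ⊕ ipad = 84 37 b2 36 36.  K' ⊕ opad = ee 5d d8 5c 5c.
Inner input = (K'⊕ipad) ∥ m = 84 37 b2 36 36 ∥ 51.
Inner hash: sum = 132+55+178+54+54+81 = 554; mod 256 = 42 → 2a.
Outer input = (K'⊕opad) ∥ inner = ee 5d d8 5c 5c ∥ 2a.
Outer hash (tag): sum = 238+93+216+92+92+42 = 773; mod 256 = 5 → 05.

05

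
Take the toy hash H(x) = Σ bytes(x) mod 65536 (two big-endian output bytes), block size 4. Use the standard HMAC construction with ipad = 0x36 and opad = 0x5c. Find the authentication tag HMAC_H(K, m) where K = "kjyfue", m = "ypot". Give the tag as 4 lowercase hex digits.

020f

Key "kjyfue" = 6b 6a 79 66 75 65 is 6 bytes > B = 4, so hash it first: H(key) = 02 8e, then zero-pad to 4 bytes: K' = 02 8e 00 00.
K' ⊕ ipad = 34 b8 36 36.  K' ⊕ opad = 5e d2 5c 5c.
Inner input = (K'⊕ipad) ∥ m = 34 b8 36 36 ∥ 79 70 6f 74.
Inner hash: sum = 52+184+54+54+121+112+111+116 = 804 → 03 24.
Outer input = (K'⊕opad) ∥ inner = 5e d2 5c 5c ∥ 03 24.
Outer hash (tag): sum = 94+210+92+92+3+36 = 527 → 02 0f.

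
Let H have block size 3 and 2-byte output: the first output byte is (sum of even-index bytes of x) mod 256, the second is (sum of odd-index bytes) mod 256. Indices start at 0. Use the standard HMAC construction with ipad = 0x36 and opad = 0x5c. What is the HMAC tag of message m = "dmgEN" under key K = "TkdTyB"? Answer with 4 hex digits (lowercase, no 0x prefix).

194c

Key "TkdTyB" = 54 6b 64 54 79 42 is 6 bytes > B = 3, so hash it first: H(key) = 31 01, then zero-pad to 3 bytes: K' = 31 01 00.
K' ⊕ ipad = 07 37 36.  K' ⊕ opad = 6d 5d 5c.
Inner input = (K'⊕ipad) ∥ m = 07 37 36 ∥ 64 6d 67 45 4e.
Inner hash: even-index sum = 239 mod 256 = 239; odd-index sum = 336 mod 256 = 80 → ef 50.
Outer input = (K'⊕opad) ∥ inner = 6d 5d 5c ∥ ef 50.
Outer hash (tag): even-index sum = 281 mod 256 = 25; odd-index sum = 332 mod 256 = 76 → 19 4c.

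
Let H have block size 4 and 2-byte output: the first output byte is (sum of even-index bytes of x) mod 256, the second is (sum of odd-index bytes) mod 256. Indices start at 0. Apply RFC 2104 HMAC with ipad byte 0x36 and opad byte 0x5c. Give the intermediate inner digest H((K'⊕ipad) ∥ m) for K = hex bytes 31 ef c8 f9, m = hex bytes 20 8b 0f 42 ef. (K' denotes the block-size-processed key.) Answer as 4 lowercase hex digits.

2375

Key hex bytes 31 ef c8 f9 is exactly B = 4 bytes: K' = 31 ef c8 f9.
K' ⊕ ipad = 07 d9 fe cf.
Inner input = 07 d9 fe cf ∥ 20 8b 0f 42 ef.
Inner hash: even-index sum = 547 mod 256 = 35; odd-index sum = 629 mod 256 = 117 → 23 75.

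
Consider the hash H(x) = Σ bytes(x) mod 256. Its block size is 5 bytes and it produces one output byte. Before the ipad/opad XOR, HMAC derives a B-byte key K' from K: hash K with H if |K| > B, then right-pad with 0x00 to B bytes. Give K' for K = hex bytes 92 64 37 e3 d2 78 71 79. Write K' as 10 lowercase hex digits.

4400000000

|K| = 8 > B = 5, so first hash the key.
H(K): sum = 146+100+55+227+210+120+113+121 = 1092; mod 256 = 68 → 44.
Zero-pad H(K) = 44 to 5 bytes: K' = 44 00 00 00 00.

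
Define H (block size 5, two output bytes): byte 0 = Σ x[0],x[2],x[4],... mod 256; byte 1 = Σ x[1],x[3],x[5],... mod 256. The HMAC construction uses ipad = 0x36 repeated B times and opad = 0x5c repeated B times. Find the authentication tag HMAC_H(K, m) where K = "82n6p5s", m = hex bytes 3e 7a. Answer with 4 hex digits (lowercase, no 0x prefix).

Key "82n6p5s" = 38 32 6e 36 70 35 73 is 7 bytes > B = 5, so hash it first: H(key) = 89 9d, then zero-pad to 5 bytes: K' = 89 9d 00 00 00.
K' ⊕ ipad = bf ab 36 36 36.  K' ⊕ opad = d5 c1 5c 5c 5c.
Inner input = (K'⊕ipad) ∥ m = bf ab 36 36 36 ∥ 3e 7a.
Inner hash: even-index sum = 421 mod 256 = 165; odd-index sum = 287 mod 256 = 31 → a5 1f.
Outer input = (K'⊕opad) ∥ inner = d5 c1 5c 5c 5c ∥ a5 1f.
Outer hash (tag): even-index sum = 428 mod 256 = 172; odd-index sum = 450 mod 256 = 194 → ac c2.

acc2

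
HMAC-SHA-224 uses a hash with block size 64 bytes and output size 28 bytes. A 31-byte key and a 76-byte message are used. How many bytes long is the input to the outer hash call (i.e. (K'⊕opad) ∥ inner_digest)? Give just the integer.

Key is 31 ≤ 64 bytes, zero-padded: |K'| = 64.
Outer input = (K'⊕opad) ∥ H(inner) → 64 + 28 = 92 bytes.

92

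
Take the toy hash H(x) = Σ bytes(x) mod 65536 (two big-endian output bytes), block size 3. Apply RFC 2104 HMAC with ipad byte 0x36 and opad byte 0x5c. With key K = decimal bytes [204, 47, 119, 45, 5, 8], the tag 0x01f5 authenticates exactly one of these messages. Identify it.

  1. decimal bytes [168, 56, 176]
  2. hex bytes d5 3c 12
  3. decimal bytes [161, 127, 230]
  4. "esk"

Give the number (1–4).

Key decimal bytes [204, 47, 119, 45, 5, 8] = cc 2f 77 2d 05 08 is 6 bytes > B = 3, so hash it first: H(key) = 01 ac, then zero-pad to 3 bytes: K' = 01 ac 00.
K' ⊕ ipad = 37 9a 36; K' ⊕ opad = 5d f0 5c.
m1: inner = H(37 9a 36 a8 38 b0) = 02 97; tag = H(5d f0 5c 02 97) = 0242
m2: inner = H(37 9a 36 d5 3c 12) = 02 2a; tag = H(5d f0 5c 02 2a) = 01d5
m3: inner = H(37 9a 36 a1 7f e6) = 03 0d; tag = H(5d f0 5c 03 0d) = 01b9
m4: inner = H(37 9a 36 65 73 6b) = 02 4a; tag = H(5d f0 5c 02 4a) = 01f5 ← matches

4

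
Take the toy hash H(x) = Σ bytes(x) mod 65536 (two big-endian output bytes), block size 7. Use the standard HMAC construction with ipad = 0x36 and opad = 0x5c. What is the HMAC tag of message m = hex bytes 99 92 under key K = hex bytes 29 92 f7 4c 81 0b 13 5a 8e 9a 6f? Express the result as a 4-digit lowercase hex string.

031c

Key hex bytes 29 92 f7 4c 81 0b 13 5a 8e 9a 6f is 11 bytes > B = 7, so hash it first: H(key) = 04 8e, then zero-pad to 7 bytes: K' = 04 8e 00 00 00 00 00.
K' ⊕ ipad = 32 b8 36 36 36 36 36.  K' ⊕ opad = 58 d2 5c 5c 5c 5c 5c.
Inner input = (K'⊕ipad) ∥ m = 32 b8 36 36 36 36 36 ∥ 99 92.
Inner hash: sum = 50+184+54+54+54+54+54+153+146 = 803 → 03 23.
Outer input = (K'⊕opad) ∥ inner = 58 d2 5c 5c 5c 5c 5c ∥ 03 23.
Outer hash (tag): sum = 88+210+92+92+92+92+92+3+35 = 796 → 03 1c.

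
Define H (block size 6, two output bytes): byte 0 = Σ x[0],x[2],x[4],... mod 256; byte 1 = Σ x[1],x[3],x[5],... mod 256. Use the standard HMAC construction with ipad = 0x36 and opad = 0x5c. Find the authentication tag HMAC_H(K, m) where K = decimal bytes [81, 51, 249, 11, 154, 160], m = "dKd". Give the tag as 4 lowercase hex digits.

22e5

Key decimal bytes [81, 51, 249, 11, 154, 160] = 51 33 f9 0b 9a a0 is exactly B = 6 bytes: K' = 51 33 f9 0b 9a a0.
K' ⊕ ipad = 67 05 cf 3d ac 96.  K' ⊕ opad = 0d 6f a5 57 c6 fc.
Inner input = (K'⊕ipad) ∥ m = 67 05 cf 3d ac 96 ∥ 64 4b 64.
Inner hash: even-index sum = 682 mod 256 = 170; odd-index sum = 291 mod 256 = 35 → aa 23.
Outer input = (K'⊕opad) ∥ inner = 0d 6f a5 57 c6 fc ∥ aa 23.
Outer hash (tag): even-index sum = 546 mod 256 = 34; odd-index sum = 485 mod 256 = 229 → 22 e5.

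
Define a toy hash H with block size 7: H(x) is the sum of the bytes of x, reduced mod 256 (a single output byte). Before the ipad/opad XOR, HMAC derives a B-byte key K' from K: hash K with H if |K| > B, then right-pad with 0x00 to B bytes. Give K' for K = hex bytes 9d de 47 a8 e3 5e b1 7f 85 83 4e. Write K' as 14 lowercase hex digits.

|K| = 11 > B = 7, so first hash the key.
H(K): sum = 157+222+71+168+227+94+177+127+133+131+78 = 1585; mod 256 = 49 → 31.
Zero-pad H(K) = 31 to 7 bytes: K' = 31 00 00 00 00 00 00.

31000000000000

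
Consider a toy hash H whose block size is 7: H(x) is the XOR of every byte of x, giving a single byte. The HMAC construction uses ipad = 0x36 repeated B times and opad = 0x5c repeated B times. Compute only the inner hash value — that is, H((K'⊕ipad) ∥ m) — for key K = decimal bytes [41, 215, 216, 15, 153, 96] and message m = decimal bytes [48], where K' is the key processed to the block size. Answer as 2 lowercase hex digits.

d6

Key decimal bytes [41, 215, 216, 15, 153, 96] = 29 d7 d8 0f 99 60 is 6 bytes ≤ B = 7; zero-pad to 7 bytes: K' = 29 d7 d8 0f 99 60 00.
K' ⊕ ipad = 1f e1 ee 39 af 56 36.
Inner input = 1f e1 ee 39 af 56 36 ∥ 30.
Inner hash: XOR 1f⊕e1⊕ee⊕39⊕af⊕56⊕36⊕30 = d6.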